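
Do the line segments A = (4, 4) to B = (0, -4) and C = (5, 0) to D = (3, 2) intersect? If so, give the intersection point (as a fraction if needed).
Yes; intersection at (3, 2) (t = 1/4 on AB, s = 1 on CD)

Parametrize AB as A + t(B − A) = (4 + -4 t, 4 + -8 t) and CD as C + s(D − C) = (5 + -2 s, 0 + 2 s). Solve the linear system for (t, s). Determinant = 24 ≠ 0, so a unique intersection of the containing lines exists. Solution: t = 1/4, s = 1 — both in [0, 1], so the segments cross. Intersection point: (3, 2).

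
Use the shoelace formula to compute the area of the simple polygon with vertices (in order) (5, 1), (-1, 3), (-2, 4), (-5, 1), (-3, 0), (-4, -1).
Area = 43/2

Shoelace formula: Area = (1/2) |Σ_i (x_i · y_{i+1} − x_{i+1} · y_i)| (indices mod n). Compute each cross term:
  (5)(3) − (-1)(1) = 16
  (-1)(4) − (-2)(3) = 2
  (-2)(1) − (-5)(4) = 18
  (-5)(0) − (-3)(1) = 3
  (-3)(-1) − (-4)(0) = 3
  (-4)(1) − (5)(-1) = 1
Sum = 43, so (signed) Area = 43/2 = 43/2, |Area| = 43/2.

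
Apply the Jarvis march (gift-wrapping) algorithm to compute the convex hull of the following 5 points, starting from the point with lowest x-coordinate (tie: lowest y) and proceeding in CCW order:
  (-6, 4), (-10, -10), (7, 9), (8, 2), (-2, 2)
Hull (CCW) = [(-10, -10), (8, 2), (7, 9), (-6, 4)]

Jarvis march: at each step, from the current hull vertex p, select the next vertex q as the point such that every other point lies strictly to the left of (or on) the directed line p → q. (Equivalently: for every other point r, the cross product (q − p) × (r − p) ≥ 0.)
Starting point (lowest x, tie lowest y): (-10, -10). Wrap until returning to start. Resulting hull: (-10, -10), (8, 2), (7, 9), (-6, 4).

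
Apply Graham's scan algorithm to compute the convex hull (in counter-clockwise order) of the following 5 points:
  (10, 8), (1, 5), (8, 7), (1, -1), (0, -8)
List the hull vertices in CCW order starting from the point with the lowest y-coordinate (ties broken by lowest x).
Hull (CCW) = [(0, -8), (10, 8), (1, 5)]

Graham scan procedure:
  1. Find the pivot p₀ = point with lowest y (tie → lowest x): (0, -8).
  2. Sort the remaining points by polar angle around p₀.
  3. Walk through sorted points, maintaining a stack; pop the top while the last three entries make a non-left turn (cross product ≤ 0).
  4. Final stack is the convex hull in CCW order: (0, -8), (10, 8), (1, 5).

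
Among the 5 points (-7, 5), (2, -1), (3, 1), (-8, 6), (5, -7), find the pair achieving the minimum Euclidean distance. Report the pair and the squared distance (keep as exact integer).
Pair = ((-7, 5), (-8, 6)); squared distance = 2

Compute all C(5, 2) = 10 pairwise squared distances (x_i − x_j)² + (y_i − y_j)². The minimum is 2, attained by the pair ((-7, 5), (-8, 6)).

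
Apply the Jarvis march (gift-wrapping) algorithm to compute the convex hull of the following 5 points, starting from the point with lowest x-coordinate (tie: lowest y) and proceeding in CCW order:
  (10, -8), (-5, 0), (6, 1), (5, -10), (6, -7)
Hull (CCW) = [(-5, 0), (5, -10), (10, -8), (6, 1)]

Jarvis march: at each step, from the current hull vertex p, select the next vertex q as the point such that every other point lies strictly to the left of (or on) the directed line p → q. (Equivalently: for every other point r, the cross product (q − p) × (r − p) ≥ 0.)
Starting point (lowest x, tie lowest y): (-5, 0). Wrap until returning to start. Resulting hull: (-5, 0), (5, -10), (10, -8), (6, 1).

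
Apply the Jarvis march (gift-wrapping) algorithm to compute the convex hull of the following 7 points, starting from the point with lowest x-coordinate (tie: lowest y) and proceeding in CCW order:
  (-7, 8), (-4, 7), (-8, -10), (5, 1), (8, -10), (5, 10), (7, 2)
Hull (CCW) = [(-8, -10), (8, -10), (7, 2), (5, 10), (-7, 8)]

Jarvis march: at each step, from the current hull vertex p, select the next vertex q as the point such that every other point lies strictly to the left of (or on) the directed line p → q. (Equivalently: for every other point r, the cross product (q − p) × (r − p) ≥ 0.)
Starting point (lowest x, tie lowest y): (-8, -10). Wrap until returning to start. Resulting hull: (-8, -10), (8, -10), (7, 2), (5, 10), (-7, 8).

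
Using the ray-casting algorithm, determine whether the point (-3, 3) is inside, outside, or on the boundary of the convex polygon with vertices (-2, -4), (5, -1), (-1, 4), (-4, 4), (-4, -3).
The point (-3, 3) lies strictly inside the polygon

Cast a horizontal ray to the right from the query point and count how many polygon edges it crosses (each edge strictly once or zero times, handled with the usual half-open convention). 
Parity of crossings → odd ⇒ inside.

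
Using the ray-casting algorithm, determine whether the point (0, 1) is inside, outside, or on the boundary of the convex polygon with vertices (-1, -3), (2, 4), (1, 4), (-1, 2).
The point (0, 1) lies strictly inside the polygon

Cast a horizontal ray to the right from the query point and count how many polygon edges it crosses (each edge strictly once or zero times, handled with the usual half-open convention). 
Parity of crossings → odd ⇒ inside.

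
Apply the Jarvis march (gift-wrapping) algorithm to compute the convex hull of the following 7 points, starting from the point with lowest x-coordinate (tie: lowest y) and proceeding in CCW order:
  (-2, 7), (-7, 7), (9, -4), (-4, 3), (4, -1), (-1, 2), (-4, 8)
Hull (CCW) = [(-7, 7), (-4, 3), (9, -4), (-2, 7), (-4, 8)]

Jarvis march: at each step, from the current hull vertex p, select the next vertex q as the point such that every other point lies strictly to the left of (or on) the directed line p → q. (Equivalently: for every other point r, the cross product (q − p) × (r − p) ≥ 0.)
Starting point (lowest x, tie lowest y): (-7, 7). Wrap until returning to start. Resulting hull: (-7, 7), (-4, 3), (9, -4), (-2, 7), (-4, 8).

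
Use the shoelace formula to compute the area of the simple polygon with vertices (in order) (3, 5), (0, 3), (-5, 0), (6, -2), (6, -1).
Area = 73/2

Shoelace formula: Area = (1/2) |Σ_i (x_i · y_{i+1} − x_{i+1} · y_i)| (indices mod n). Compute each cross term:
  (3)(3) − (0)(5) = 9
  (0)(0) − (-5)(3) = 15
  (-5)(-2) − (6)(0) = 10
  (6)(-1) − (6)(-2) = 6
  (6)(5) − (3)(-1) = 33
Sum = 73, so (signed) Area = 73/2 = 73/2, |Area| = 73/2.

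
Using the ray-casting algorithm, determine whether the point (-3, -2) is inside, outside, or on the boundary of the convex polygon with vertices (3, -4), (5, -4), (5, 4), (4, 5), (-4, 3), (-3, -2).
The point (-3, -2) lies on the polygon boundary

Boundary check: the query satisfies the collinearity and bounding-box conditions for some polygon edge, so it lies exactly on the boundary.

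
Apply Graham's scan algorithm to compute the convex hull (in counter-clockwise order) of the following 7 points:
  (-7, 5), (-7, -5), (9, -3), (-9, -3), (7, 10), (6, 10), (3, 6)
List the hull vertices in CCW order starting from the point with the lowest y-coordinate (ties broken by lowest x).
Hull (CCW) = [(-7, -5), (9, -3), (7, 10), (6, 10), (-7, 5), (-9, -3)]

Graham scan procedure:
  1. Find the pivot p₀ = point with lowest y (tie → lowest x): (-7, -5).
  2. Sort the remaining points by polar angle around p₀.
  3. Walk through sorted points, maintaining a stack; pop the top while the last three entries make a non-left turn (cross product ≤ 0).
  4. Final stack is the convex hull in CCW order: (-7, -5), (9, -3), (7, 10), (6, 10), (-7, 5), (-9, -3).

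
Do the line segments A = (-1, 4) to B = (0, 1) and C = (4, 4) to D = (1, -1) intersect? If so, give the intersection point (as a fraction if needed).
No (intersection of containing lines falls outside at least one segment)

Parametrize and solve: t = 25/14, s = 15/14. At least one of these is outside [0, 1], so the segments do not intersect.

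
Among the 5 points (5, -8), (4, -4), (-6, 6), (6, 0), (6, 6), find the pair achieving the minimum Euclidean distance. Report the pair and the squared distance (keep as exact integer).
Pair = ((5, -8), (4, -4)); squared distance = 17

Compute all C(5, 2) = 10 pairwise squared distances (x_i − x_j)² + (y_i − y_j)². The minimum is 17, attained by the pair ((5, -8), (4, -4)).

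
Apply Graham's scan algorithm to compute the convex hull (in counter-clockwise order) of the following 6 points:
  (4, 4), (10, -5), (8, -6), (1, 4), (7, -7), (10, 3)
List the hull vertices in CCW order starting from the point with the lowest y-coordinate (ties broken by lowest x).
Hull (CCW) = [(7, -7), (10, -5), (10, 3), (4, 4), (1, 4)]

Graham scan procedure:
  1. Find the pivot p₀ = point with lowest y (tie → lowest x): (7, -7).
  2. Sort the remaining points by polar angle around p₀.
  3. Walk through sorted points, maintaining a stack; pop the top while the last three entries make a non-left turn (cross product ≤ 0).
  4. Final stack is the convex hull in CCW order: (7, -7), (10, -5), (10, 3), (4, 4), (1, 4).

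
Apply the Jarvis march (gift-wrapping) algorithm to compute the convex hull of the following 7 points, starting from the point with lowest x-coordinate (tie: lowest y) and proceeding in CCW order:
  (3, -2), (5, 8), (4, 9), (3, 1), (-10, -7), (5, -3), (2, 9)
Hull (CCW) = [(-10, -7), (5, -3), (5, 8), (4, 9), (2, 9)]

Jarvis march: at each step, from the current hull vertex p, select the next vertex q as the point such that every other point lies strictly to the left of (or on) the directed line p → q. (Equivalently: for every other point r, the cross product (q − p) × (r − p) ≥ 0.)
Starting point (lowest x, tie lowest y): (-10, -7). Wrap until returning to start. Resulting hull: (-10, -7), (5, -3), (5, 8), (4, 9), (2, 9).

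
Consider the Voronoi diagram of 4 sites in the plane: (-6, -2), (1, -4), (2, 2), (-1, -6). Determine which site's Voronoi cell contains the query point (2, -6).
Nearest site = (1, -4)

The Voronoi cell of site s contains exactly those query points closer to s than to any other site. Compute squared distances from q = (2, -6) to each site:
  (1 − 2)² + (-4 − -6)² = 5
  (-1 − 2)² + (-6 − -6)² = 9
  (2 − 2)² + (2 − -6)² = 64
  (-6 − 2)² + (-2 − -6)² = 80
Minimum is attained by (1, -4), so q lies in its Voronoi cell.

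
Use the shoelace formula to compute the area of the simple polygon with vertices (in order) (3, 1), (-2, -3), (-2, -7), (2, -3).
Area = 16

Shoelace formula: Area = (1/2) |Σ_i (x_i · y_{i+1} − x_{i+1} · y_i)| (indices mod n). Compute each cross term:
  (3)(-3) − (-2)(1) = -7
  (-2)(-7) − (-2)(-3) = 8
  (-2)(-3) − (2)(-7) = 20
  (2)(1) − (3)(-3) = 11
Sum = 32, so (signed) Area = 32/2 = 16, |Area| = 16.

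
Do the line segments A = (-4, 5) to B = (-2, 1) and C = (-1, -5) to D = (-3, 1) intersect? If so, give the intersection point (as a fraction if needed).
No (intersection of containing lines falls outside at least one segment)

Parametrize and solve: t = -1/2, s = 2. At least one of these is outside [0, 1], so the segments do not intersect.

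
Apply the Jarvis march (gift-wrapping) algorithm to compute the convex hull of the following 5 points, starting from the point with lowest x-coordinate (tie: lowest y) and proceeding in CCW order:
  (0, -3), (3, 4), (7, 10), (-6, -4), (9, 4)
Hull (CCW) = [(-6, -4), (0, -3), (9, 4), (7, 10)]

Jarvis march: at each step, from the current hull vertex p, select the next vertex q as the point such that every other point lies strictly to the left of (or on) the directed line p → q. (Equivalently: for every other point r, the cross product (q − p) × (r − p) ≥ 0.)
Starting point (lowest x, tie lowest y): (-6, -4). Wrap until returning to start. Resulting hull: (-6, -4), (0, -3), (9, 4), (7, 10).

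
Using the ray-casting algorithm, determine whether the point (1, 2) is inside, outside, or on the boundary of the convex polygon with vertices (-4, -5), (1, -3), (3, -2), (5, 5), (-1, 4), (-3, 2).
The point (1, 2) lies strictly inside the polygon

Cast a horizontal ray to the right from the query point and count how many polygon edges it crosses (each edge strictly once or zero times, handled with the usual half-open convention). 
Parity of crossings → odd ⇒ inside.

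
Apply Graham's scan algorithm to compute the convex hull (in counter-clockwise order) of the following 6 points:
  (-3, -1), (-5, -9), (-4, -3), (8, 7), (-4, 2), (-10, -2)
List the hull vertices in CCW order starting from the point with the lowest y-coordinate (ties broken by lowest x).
Hull (CCW) = [(-5, -9), (8, 7), (-4, 2), (-10, -2)]

Graham scan procedure:
  1. Find the pivot p₀ = point with lowest y (tie → lowest x): (-5, -9).
  2. Sort the remaining points by polar angle around p₀.
  3. Walk through sorted points, maintaining a stack; pop the top while the last three entries make a non-left turn (cross product ≤ 0).
  4. Final stack is the convex hull in CCW order: (-5, -9), (8, 7), (-4, 2), (-10, -2).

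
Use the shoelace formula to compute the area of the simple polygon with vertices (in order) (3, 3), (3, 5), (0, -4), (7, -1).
Area = 23

Shoelace formula: Area = (1/2) |Σ_i (x_i · y_{i+1} − x_{i+1} · y_i)| (indices mod n). Compute each cross term:
  (3)(5) − (3)(3) = 6
  (3)(-4) − (0)(5) = -12
  (0)(-1) − (7)(-4) = 28
  (7)(3) − (3)(-1) = 24
Sum = 46, so (signed) Area = 46/2 = 23, |Area| = 23.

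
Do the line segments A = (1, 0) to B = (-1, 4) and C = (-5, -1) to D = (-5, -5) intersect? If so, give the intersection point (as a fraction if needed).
No (intersection of containing lines falls outside at least one segment)

Parametrize and solve: t = 3, s = -13/4. At least one of these is outside [0, 1], so the segments do not intersect.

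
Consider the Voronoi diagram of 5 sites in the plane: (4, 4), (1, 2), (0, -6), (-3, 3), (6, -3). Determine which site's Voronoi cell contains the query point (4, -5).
Nearest site = (6, -3)

The Voronoi cell of site s contains exactly those query points closer to s than to any other site. Compute squared distances from q = (4, -5) to each site:
  (6 − 4)² + (-3 − -5)² = 8
  (0 − 4)² + (-6 − -5)² = 17
  (1 − 4)² + (2 − -5)² = 58
  (4 − 4)² + (4 − -5)² = 81
  (-3 − 4)² + (3 − -5)² = 113
Minimum is attained by (6, -3), so q lies in its Voronoi cell.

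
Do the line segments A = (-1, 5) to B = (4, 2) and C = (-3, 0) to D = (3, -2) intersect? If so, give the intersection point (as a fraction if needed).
No (intersection of containing lines falls outside at least one segment)

Parametrize and solve: t = 17/4, s = 31/8. At least one of these is outside [0, 1], so the segments do not intersect.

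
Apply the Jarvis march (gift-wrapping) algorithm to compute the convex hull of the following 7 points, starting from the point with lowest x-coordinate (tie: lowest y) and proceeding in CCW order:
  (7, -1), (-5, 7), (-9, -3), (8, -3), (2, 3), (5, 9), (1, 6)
Hull (CCW) = [(-9, -3), (8, -3), (5, 9), (-5, 7)]

Jarvis march: at each step, from the current hull vertex p, select the next vertex q as the point such that every other point lies strictly to the left of (or on) the directed line p → q. (Equivalently: for every other point r, the cross product (q − p) × (r − p) ≥ 0.)
Starting point (lowest x, tie lowest y): (-9, -3). Wrap until returning to start. Resulting hull: (-9, -3), (8, -3), (5, 9), (-5, 7).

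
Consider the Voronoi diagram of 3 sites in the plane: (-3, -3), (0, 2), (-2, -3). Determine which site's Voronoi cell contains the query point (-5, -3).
Nearest site = (-3, -3)

The Voronoi cell of site s contains exactly those query points closer to s than to any other site. Compute squared distances from q = (-5, -3) to each site:
  (-3 − -5)² + (-3 − -3)² = 4
  (-2 − -5)² + (-3 − -3)² = 9
  (0 − -5)² + (2 − -3)² = 50
Minimum is attained by (-3, -3), so q lies in its Voronoi cell.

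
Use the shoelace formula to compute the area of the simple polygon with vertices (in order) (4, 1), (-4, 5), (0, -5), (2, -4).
Area = 36

Shoelace formula: Area = (1/2) |Σ_i (x_i · y_{i+1} − x_{i+1} · y_i)| (indices mod n). Compute each cross term:
  (4)(5) − (-4)(1) = 24
  (-4)(-5) − (0)(5) = 20
  (0)(-4) − (2)(-5) = 10
  (2)(1) − (4)(-4) = 18
Sum = 72, so (signed) Area = 72/2 = 36, |Area| = 36.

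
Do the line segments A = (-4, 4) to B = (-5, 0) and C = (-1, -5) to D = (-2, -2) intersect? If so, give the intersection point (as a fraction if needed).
No (intersection of containing lines falls outside at least one segment)

Parametrize and solve: t = 0, s = 3. At least one of these is outside [0, 1], so the segments do not intersect.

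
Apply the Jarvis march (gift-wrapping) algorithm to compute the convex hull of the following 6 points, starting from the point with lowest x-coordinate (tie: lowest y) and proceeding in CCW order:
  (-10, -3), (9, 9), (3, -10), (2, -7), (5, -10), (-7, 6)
Hull (CCW) = [(-10, -3), (3, -10), (5, -10), (9, 9), (-7, 6)]

Jarvis march: at each step, from the current hull vertex p, select the next vertex q as the point such that every other point lies strictly to the left of (or on) the directed line p → q. (Equivalently: for every other point r, the cross product (q − p) × (r − p) ≥ 0.)
Starting point (lowest x, tie lowest y): (-10, -3). Wrap until returning to start. Resulting hull: (-10, -3), (3, -10), (5, -10), (9, 9), (-7, 6).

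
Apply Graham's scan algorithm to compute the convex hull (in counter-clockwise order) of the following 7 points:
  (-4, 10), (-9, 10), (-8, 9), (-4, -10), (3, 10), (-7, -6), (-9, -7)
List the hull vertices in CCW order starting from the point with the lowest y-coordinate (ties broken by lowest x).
Hull (CCW) = [(-4, -10), (3, 10), (-9, 10), (-9, -7)]

Graham scan procedure:
  1. Find the pivot p₀ = point with lowest y (tie → lowest x): (-4, -10).
  2. Sort the remaining points by polar angle around p₀.
  3. Walk through sorted points, maintaining a stack; pop the top while the last three entries make a non-left turn (cross product ≤ 0).
  4. Final stack is the convex hull in CCW order: (-4, -10), (3, 10), (-9, 10), (-9, -7).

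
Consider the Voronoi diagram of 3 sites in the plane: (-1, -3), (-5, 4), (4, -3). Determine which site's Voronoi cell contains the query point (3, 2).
Nearest site = (4, -3)

The Voronoi cell of site s contains exactly those query points closer to s than to any other site. Compute squared distances from q = (3, 2) to each site:
  (4 − 3)² + (-3 − 2)² = 26
  (-1 − 3)² + (-3 − 2)² = 41
  (-5 − 3)² + (4 − 2)² = 68
Minimum is attained by (4, -3), so q lies in its Voronoi cell.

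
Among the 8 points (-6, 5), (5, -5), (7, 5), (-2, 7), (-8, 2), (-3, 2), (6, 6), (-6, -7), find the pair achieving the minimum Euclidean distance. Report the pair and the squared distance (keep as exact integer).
Pair = ((7, 5), (6, 6)); squared distance = 2

Compute all C(8, 2) = 28 pairwise squared distances (x_i − x_j)² + (y_i − y_j)². The minimum is 2, attained by the pair ((7, 5), (6, 6)).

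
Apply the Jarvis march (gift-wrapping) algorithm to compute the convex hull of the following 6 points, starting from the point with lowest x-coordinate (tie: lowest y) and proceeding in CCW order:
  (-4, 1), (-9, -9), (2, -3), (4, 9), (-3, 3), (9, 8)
Hull (CCW) = [(-9, -9), (2, -3), (9, 8), (4, 9), (-3, 3)]

Jarvis march: at each step, from the current hull vertex p, select the next vertex q as the point such that every other point lies strictly to the left of (or on) the directed line p → q. (Equivalently: for every other point r, the cross product (q − p) × (r − p) ≥ 0.)
Starting point (lowest x, tie lowest y): (-9, -9). Wrap until returning to start. Resulting hull: (-9, -9), (2, -3), (9, 8), (4, 9), (-3, 3).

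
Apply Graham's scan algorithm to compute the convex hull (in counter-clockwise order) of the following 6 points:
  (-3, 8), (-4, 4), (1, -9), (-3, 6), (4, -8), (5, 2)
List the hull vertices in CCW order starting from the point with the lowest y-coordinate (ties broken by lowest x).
Hull (CCW) = [(1, -9), (4, -8), (5, 2), (-3, 8), (-4, 4)]

Graham scan procedure:
  1. Find the pivot p₀ = point with lowest y (tie → lowest x): (1, -9).
  2. Sort the remaining points by polar angle around p₀.
  3. Walk through sorted points, maintaining a stack; pop the top while the last three entries make a non-left turn (cross product ≤ 0).
  4. Final stack is the convex hull in CCW order: (1, -9), (4, -8), (5, 2), (-3, 8), (-4, 4).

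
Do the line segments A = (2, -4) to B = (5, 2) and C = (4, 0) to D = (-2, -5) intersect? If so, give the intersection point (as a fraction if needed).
Yes; intersection at (4, 0) (t = 2/3 on AB, s = 0 on CD)

Parametrize AB as A + t(B − A) = (2 + 3 t, -4 + 6 t) and CD as C + s(D − C) = (4 + -6 s, 0 + -5 s). Solve the linear system for (t, s). Determinant = -21 ≠ 0, so a unique intersection of the containing lines exists. Solution: t = 2/3, s = 0 — both in [0, 1], so the segments cross. Intersection point: (4, 0).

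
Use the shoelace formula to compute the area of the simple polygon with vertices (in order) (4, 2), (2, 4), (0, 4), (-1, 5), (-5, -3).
Area = 27

Shoelace formula: Area = (1/2) |Σ_i (x_i · y_{i+1} − x_{i+1} · y_i)| (indices mod n). Compute each cross term:
  (4)(4) − (2)(2) = 12
  (2)(4) − (0)(4) = 8
  (0)(5) − (-1)(4) = 4
  (-1)(-3) − (-5)(5) = 28
  (-5)(2) − (4)(-3) = 2
Sum = 54, so (signed) Area = 54/2 = 27, |Area| = 27.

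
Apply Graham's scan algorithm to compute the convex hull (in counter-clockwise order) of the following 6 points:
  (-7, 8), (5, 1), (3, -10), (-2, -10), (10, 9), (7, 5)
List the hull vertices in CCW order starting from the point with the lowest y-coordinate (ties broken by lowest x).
Hull (CCW) = [(-2, -10), (3, -10), (10, 9), (-7, 8)]

Graham scan procedure:
  1. Find the pivot p₀ = point with lowest y (tie → lowest x): (-2, -10).
  2. Sort the remaining points by polar angle around p₀.
  3. Walk through sorted points, maintaining a stack; pop the top while the last three entries make a non-left turn (cross product ≤ 0).
  4. Final stack is the convex hull in CCW order: (-2, -10), (3, -10), (10, 9), (-7, 8).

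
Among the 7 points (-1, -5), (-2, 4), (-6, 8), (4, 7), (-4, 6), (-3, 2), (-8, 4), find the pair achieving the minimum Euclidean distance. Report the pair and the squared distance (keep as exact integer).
Pair = ((-2, 4), (-3, 2)); squared distance = 5

Compute all C(7, 2) = 21 pairwise squared distances (x_i − x_j)² + (y_i − y_j)². The minimum is 5, attained by the pair ((-2, 4), (-3, 2)).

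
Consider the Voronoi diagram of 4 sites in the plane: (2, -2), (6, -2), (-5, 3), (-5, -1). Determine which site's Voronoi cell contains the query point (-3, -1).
Nearest site = (-5, -1)

The Voronoi cell of site s contains exactly those query points closer to s than to any other site. Compute squared distances from q = (-3, -1) to each site:
  (-5 − -3)² + (-1 − -1)² = 4
  (-5 − -3)² + (3 − -1)² = 20
  (2 − -3)² + (-2 − -1)² = 26
  (6 − -3)² + (-2 − -1)² = 82
Minimum is attained by (-5, -1), so q lies in its Voronoi cell.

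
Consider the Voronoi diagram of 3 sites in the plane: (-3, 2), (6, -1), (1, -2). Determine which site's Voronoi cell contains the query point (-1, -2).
Nearest site = (1, -2)

The Voronoi cell of site s contains exactly those query points closer to s than to any other site. Compute squared distances from q = (-1, -2) to each site:
  (1 − -1)² + (-2 − -2)² = 4
  (-3 − -1)² + (2 − -2)² = 20
  (6 − -1)² + (-1 − -2)² = 50
Minimum is attained by (1, -2), so q lies in its Voronoi cell.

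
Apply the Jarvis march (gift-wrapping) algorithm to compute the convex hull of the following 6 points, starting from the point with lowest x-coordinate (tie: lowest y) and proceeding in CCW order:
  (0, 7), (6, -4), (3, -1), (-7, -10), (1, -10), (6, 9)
Hull (CCW) = [(-7, -10), (1, -10), (6, -4), (6, 9), (0, 7)]

Jarvis march: at each step, from the current hull vertex p, select the next vertex q as the point such that every other point lies strictly to the left of (or on) the directed line p → q. (Equivalently: for every other point r, the cross product (q − p) × (r − p) ≥ 0.)
Starting point (lowest x, tie lowest y): (-7, -10). Wrap until returning to start. Resulting hull: (-7, -10), (1, -10), (6, -4), (6, 9), (0, 7).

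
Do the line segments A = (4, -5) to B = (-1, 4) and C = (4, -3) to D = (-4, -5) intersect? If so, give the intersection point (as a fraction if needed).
Yes; intersection at (124/41, -133/41) (t = 8/41 on AB, s = 5/41 on CD)

Parametrize AB as A + t(B − A) = (4 + -5 t, -5 + 9 t) and CD as C + s(D − C) = (4 + -8 s, -3 + -2 s). Solve the linear system for (t, s). Determinant = -82 ≠ 0, so a unique intersection of the containing lines exists. Solution: t = 8/41, s = 5/41 — both in [0, 1], so the segments cross. Intersection point: (124/41, -133/41).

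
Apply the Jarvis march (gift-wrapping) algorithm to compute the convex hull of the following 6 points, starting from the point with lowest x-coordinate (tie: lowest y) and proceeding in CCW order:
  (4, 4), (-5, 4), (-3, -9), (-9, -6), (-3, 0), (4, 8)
Hull (CCW) = [(-9, -6), (-3, -9), (4, 4), (4, 8), (-5, 4)]

Jarvis march: at each step, from the current hull vertex p, select the next vertex q as the point such that every other point lies strictly to the left of (or on) the directed line p → q. (Equivalently: for every other point r, the cross product (q − p) × (r − p) ≥ 0.)
Starting point (lowest x, tie lowest y): (-9, -6). Wrap until returning to start. Resulting hull: (-9, -6), (-3, -9), (4, 4), (4, 8), (-5, 4).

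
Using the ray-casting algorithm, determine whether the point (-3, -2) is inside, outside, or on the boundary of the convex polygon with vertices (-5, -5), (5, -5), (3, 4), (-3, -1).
The point (-3, -2) lies strictly inside the polygon

Cast a horizontal ray to the right from the query point and count how many polygon edges it crosses (each edge strictly once or zero times, handled with the usual half-open convention). 
Parity of crossings → odd ⇒ inside.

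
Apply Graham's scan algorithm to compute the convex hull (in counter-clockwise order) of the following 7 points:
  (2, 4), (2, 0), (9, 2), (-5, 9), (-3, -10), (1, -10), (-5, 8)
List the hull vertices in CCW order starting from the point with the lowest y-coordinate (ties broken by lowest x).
Hull (CCW) = [(-3, -10), (1, -10), (9, 2), (-5, 9), (-5, 8)]

Graham scan procedure:
  1. Find the pivot p₀ = point with lowest y (tie → lowest x): (-3, -10).
  2. Sort the remaining points by polar angle around p₀.
  3. Walk through sorted points, maintaining a stack; pop the top while the last three entries make a non-left turn (cross product ≤ 0).
  4. Final stack is the convex hull in CCW order: (-3, -10), (1, -10), (9, 2), (-5, 9), (-5, 8).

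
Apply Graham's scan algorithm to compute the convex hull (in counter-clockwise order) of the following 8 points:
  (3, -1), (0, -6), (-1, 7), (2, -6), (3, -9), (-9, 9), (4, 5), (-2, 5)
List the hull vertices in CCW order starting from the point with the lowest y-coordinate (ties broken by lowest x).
Hull (CCW) = [(3, -9), (4, 5), (-1, 7), (-9, 9), (0, -6)]

Graham scan procedure:
  1. Find the pivot p₀ = point with lowest y (tie → lowest x): (3, -9).
  2. Sort the remaining points by polar angle around p₀.
  3. Walk through sorted points, maintaining a stack; pop the top while the last three entries make a non-left turn (cross product ≤ 0).
  4. Final stack is the convex hull in CCW order: (3, -9), (4, 5), (-1, 7), (-9, 9), (0, -6).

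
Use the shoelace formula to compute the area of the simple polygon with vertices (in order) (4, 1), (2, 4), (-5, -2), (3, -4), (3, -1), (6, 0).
Area = 77/2

Shoelace formula: Area = (1/2) |Σ_i (x_i · y_{i+1} − x_{i+1} · y_i)| (indices mod n). Compute each cross term:
  (4)(4) − (2)(1) = 14
  (2)(-2) − (-5)(4) = 16
  (-5)(-4) − (3)(-2) = 26
  (3)(-1) − (3)(-4) = 9
  (3)(0) − (6)(-1) = 6
  (6)(1) − (4)(0) = 6
Sum = 77, so (signed) Area = 77/2 = 77/2, |Area| = 77/2.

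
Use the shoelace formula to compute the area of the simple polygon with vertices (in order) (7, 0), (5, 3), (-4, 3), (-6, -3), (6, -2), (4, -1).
Area = 117/2

Shoelace formula: Area = (1/2) |Σ_i (x_i · y_{i+1} − x_{i+1} · y_i)| (indices mod n). Compute each cross term:
  (7)(3) − (5)(0) = 21
  (5)(3) − (-4)(3) = 27
  (-4)(-3) − (-6)(3) = 30
  (-6)(-2) − (6)(-3) = 30
  (6)(-1) − (4)(-2) = 2
  (4)(0) − (7)(-1) = 7
Sum = 117, so (signed) Area = 117/2 = 117/2, |Area| = 117/2.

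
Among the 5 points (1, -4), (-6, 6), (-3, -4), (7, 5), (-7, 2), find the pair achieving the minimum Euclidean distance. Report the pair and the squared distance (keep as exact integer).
Pair = ((1, -4), (-3, -4)); squared distance = 16

Compute all C(5, 2) = 10 pairwise squared distances (x_i − x_j)² + (y_i − y_j)². The minimum is 16, attained by the pair ((1, -4), (-3, -4)).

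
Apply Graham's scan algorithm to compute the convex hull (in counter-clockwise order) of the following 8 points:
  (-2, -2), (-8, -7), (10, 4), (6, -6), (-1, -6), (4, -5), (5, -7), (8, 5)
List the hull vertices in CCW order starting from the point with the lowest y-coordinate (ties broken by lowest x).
Hull (CCW) = [(-8, -7), (5, -7), (6, -6), (10, 4), (8, 5), (-2, -2)]

Graham scan procedure:
  1. Find the pivot p₀ = point with lowest y (tie → lowest x): (-8, -7).
  2. Sort the remaining points by polar angle around p₀.
  3. Walk through sorted points, maintaining a stack; pop the top while the last three entries make a non-left turn (cross product ≤ 0).
  4. Final stack is the convex hull in CCW order: (-8, -7), (5, -7), (6, -6), (10, 4), (8, 5), (-2, -2).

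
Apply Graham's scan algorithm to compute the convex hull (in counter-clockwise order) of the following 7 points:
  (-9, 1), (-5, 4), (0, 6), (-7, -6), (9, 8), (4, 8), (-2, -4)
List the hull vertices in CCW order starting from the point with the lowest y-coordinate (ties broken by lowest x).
Hull (CCW) = [(-7, -6), (-2, -4), (9, 8), (4, 8), (-5, 4), (-9, 1)]

Graham scan procedure:
  1. Find the pivot p₀ = point with lowest y (tie → lowest x): (-7, -6).
  2. Sort the remaining points by polar angle around p₀.
  3. Walk through sorted points, maintaining a stack; pop the top while the last three entries make a non-left turn (cross product ≤ 0).
  4. Final stack is the convex hull in CCW order: (-7, -6), (-2, -4), (9, 8), (4, 8), (-5, 4), (-9, 1).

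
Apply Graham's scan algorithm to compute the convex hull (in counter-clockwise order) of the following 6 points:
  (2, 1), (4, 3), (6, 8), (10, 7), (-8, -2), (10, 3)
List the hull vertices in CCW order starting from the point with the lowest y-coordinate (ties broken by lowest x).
Hull (CCW) = [(-8, -2), (10, 3), (10, 7), (6, 8)]

Graham scan procedure:
  1. Find the pivot p₀ = point with lowest y (tie → lowest x): (-8, -2).
  2. Sort the remaining points by polar angle around p₀.
  3. Walk through sorted points, maintaining a stack; pop the top while the last three entries make a non-left turn (cross product ≤ 0).
  4. Final stack is the convex hull in CCW order: (-8, -2), (10, 3), (10, 7), (6, 8).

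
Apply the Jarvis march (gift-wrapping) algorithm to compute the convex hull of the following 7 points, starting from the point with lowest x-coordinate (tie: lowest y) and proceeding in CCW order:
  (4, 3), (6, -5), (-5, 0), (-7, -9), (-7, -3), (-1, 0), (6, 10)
Hull (CCW) = [(-7, -9), (6, -5), (6, 10), (-5, 0), (-7, -3)]

Jarvis march: at each step, from the current hull vertex p, select the next vertex q as the point such that every other point lies strictly to the left of (or on) the directed line p → q. (Equivalently: for every other point r, the cross product (q − p) × (r − p) ≥ 0.)
Starting point (lowest x, tie lowest y): (-7, -9). Wrap until returning to start. Resulting hull: (-7, -9), (6, -5), (6, 10), (-5, 0), (-7, -3).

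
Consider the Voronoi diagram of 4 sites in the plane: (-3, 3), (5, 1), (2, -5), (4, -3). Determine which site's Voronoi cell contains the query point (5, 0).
Nearest site = (5, 1)

The Voronoi cell of site s contains exactly those query points closer to s than to any other site. Compute squared distances from q = (5, 0) to each site:
  (5 − 5)² + (1 − 0)² = 1
  (4 − 5)² + (-3 − 0)² = 10
  (2 − 5)² + (-5 − 0)² = 34
  (-3 − 5)² + (3 − 0)² = 73
Minimum is attained by (5, 1), so q lies in its Voronoi cell.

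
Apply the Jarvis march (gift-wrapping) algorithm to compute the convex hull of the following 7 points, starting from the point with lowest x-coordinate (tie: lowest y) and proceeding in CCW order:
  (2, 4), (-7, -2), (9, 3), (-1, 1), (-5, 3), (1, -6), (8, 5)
Hull (CCW) = [(-7, -2), (1, -6), (9, 3), (8, 5), (-5, 3)]

Jarvis march: at each step, from the current hull vertex p, select the next vertex q as the point such that every other point lies strictly to the left of (or on) the directed line p → q. (Equivalently: for every other point r, the cross product (q − p) × (r − p) ≥ 0.)
Starting point (lowest x, tie lowest y): (-7, -2). Wrap until returning to start. Resulting hull: (-7, -2), (1, -6), (9, 3), (8, 5), (-5, 3).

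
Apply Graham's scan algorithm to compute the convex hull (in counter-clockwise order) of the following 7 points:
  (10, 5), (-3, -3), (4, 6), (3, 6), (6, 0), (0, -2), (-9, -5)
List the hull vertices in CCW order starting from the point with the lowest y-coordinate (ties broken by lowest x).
Hull (CCW) = [(-9, -5), (6, 0), (10, 5), (4, 6), (3, 6)]

Graham scan procedure:
  1. Find the pivot p₀ = point with lowest y (tie → lowest x): (-9, -5).
  2. Sort the remaining points by polar angle around p₀.
  3. Walk through sorted points, maintaining a stack; pop the top while the last three entries make a non-left turn (cross product ≤ 0).
  4. Final stack is the convex hull in CCW order: (-9, -5), (6, 0), (10, 5), (4, 6), (3, 6).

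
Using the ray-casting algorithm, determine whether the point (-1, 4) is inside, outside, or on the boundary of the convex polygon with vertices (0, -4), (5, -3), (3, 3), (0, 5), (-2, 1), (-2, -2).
The point (-1, 4) lies strictly outside the polygon

Cast a horizontal ray to the right from the query point and count how many polygon edges it crosses (each edge strictly once or zero times, handled with the usual half-open convention). 
Parity of crossings → even ⇒ outside.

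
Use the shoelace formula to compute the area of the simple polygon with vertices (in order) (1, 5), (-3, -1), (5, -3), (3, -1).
Area = 24

Shoelace formula: Area = (1/2) |Σ_i (x_i · y_{i+1} − x_{i+1} · y_i)| (indices mod n). Compute each cross term:
  (1)(-1) − (-3)(5) = 14
  (-3)(-3) − (5)(-1) = 14
  (5)(-1) − (3)(-3) = 4
  (3)(5) − (1)(-1) = 16
Sum = 48, so (signed) Area = 48/2 = 24, |Area| = 24.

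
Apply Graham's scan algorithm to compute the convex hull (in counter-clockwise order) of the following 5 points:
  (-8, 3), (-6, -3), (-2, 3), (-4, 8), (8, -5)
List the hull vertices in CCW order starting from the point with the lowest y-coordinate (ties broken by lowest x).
Hull (CCW) = [(8, -5), (-4, 8), (-8, 3), (-6, -3)]

Graham scan procedure:
  1. Find the pivot p₀ = point with lowest y (tie → lowest x): (8, -5).
  2. Sort the remaining points by polar angle around p₀.
  3. Walk through sorted points, maintaining a stack; pop the top while the last three entries make a non-left turn (cross product ≤ 0).
  4. Final stack is the convex hull in CCW order: (8, -5), (-4, 8), (-8, 3), (-6, -3).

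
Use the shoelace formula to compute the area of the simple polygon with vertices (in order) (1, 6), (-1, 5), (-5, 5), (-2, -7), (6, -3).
Area = 163/2

Shoelace formula: Area = (1/2) |Σ_i (x_i · y_{i+1} − x_{i+1} · y_i)| (indices mod n). Compute each cross term:
  (1)(5) − (-1)(6) = 11
  (-1)(5) − (-5)(5) = 20
  (-5)(-7) − (-2)(5) = 45
  (-2)(-3) − (6)(-7) = 48
  (6)(6) − (1)(-3) = 39
Sum = 163, so (signed) Area = 163/2 = 163/2, |Area| = 163/2.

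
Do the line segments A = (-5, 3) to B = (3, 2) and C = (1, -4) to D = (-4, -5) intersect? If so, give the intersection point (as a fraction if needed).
No (intersection of containing lines falls outside at least one segment)

Parametrize and solve: t = 41/13, s = -50/13. At least one of these is outside [0, 1], so the segments do not intersect.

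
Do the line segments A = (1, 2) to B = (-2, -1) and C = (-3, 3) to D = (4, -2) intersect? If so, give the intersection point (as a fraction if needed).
Yes; intersection at (-1/12, 11/12) (t = 13/36 on AB, s = 5/12 on CD)

Parametrize AB as A + t(B − A) = (1 + -3 t, 2 + -3 t) and CD as C + s(D − C) = (-3 + 7 s, 3 + -5 s). Solve the linear system for (t, s). Determinant = -36 ≠ 0, so a unique intersection of the containing lines exists. Solution: t = 13/36, s = 5/12 — both in [0, 1], so the segments cross. Intersection point: (-1/12, 11/12).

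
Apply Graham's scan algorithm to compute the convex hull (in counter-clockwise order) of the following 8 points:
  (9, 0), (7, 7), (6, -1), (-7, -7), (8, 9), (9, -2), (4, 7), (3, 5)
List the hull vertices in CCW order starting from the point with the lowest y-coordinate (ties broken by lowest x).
Hull (CCW) = [(-7, -7), (9, -2), (9, 0), (8, 9), (4, 7)]

Graham scan procedure:
  1. Find the pivot p₀ = point with lowest y (tie → lowest x): (-7, -7).
  2. Sort the remaining points by polar angle around p₀.
  3. Walk through sorted points, maintaining a stack; pop the top while the last three entries make a non-left turn (cross product ≤ 0).
  4. Final stack is the convex hull in CCW order: (-7, -7), (9, -2), (9, 0), (8, 9), (4, 7).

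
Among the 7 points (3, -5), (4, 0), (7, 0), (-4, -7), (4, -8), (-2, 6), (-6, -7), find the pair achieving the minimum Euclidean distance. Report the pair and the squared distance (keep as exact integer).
Pair = ((-4, -7), (-6, -7)); squared distance = 4

Compute all C(7, 2) = 21 pairwise squared distances (x_i − x_j)² + (y_i − y_j)². The minimum is 4, attained by the pair ((-4, -7), (-6, -7)).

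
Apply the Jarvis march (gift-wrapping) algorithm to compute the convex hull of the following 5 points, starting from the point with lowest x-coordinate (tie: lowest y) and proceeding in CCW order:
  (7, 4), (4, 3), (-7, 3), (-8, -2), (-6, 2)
Hull (CCW) = [(-8, -2), (7, 4), (-7, 3)]

Jarvis march: at each step, from the current hull vertex p, select the next vertex q as the point such that every other point lies strictly to the left of (or on) the directed line p → q. (Equivalently: for every other point r, the cross product (q − p) × (r − p) ≥ 0.)
Starting point (lowest x, tie lowest y): (-8, -2). Wrap until returning to start. Resulting hull: (-8, -2), (7, 4), (-7, 3).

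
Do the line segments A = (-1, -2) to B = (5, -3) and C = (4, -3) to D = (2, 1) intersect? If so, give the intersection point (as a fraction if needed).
Yes; intersection at (43/11, -31/11) (t = 9/11 on AB, s = 1/22 on CD)

Parametrize AB as A + t(B − A) = (-1 + 6 t, -2 + -1 t) and CD as C + s(D − C) = (4 + -2 s, -3 + 4 s). Solve the linear system for (t, s). Determinant = -22 ≠ 0, so a unique intersection of the containing lines exists. Solution: t = 9/11, s = 1/22 — both in [0, 1], so the segments cross. Intersection point: (43/11, -31/11).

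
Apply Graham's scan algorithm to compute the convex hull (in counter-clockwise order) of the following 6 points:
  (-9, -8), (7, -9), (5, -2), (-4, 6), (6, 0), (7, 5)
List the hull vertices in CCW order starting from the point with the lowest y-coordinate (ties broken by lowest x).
Hull (CCW) = [(7, -9), (7, 5), (-4, 6), (-9, -8)]

Graham scan procedure:
  1. Find the pivot p₀ = point with lowest y (tie → lowest x): (7, -9).
  2. Sort the remaining points by polar angle around p₀.
  3. Walk through sorted points, maintaining a stack; pop the top while the last three entries make a non-left turn (cross product ≤ 0).
  4. Final stack is the convex hull in CCW order: (7, -9), (7, 5), (-4, 6), (-9, -8).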